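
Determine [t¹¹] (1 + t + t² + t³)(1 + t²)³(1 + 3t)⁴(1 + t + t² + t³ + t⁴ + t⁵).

(1 + t + t² + t³) has coefficients 1,1,1,1 for degrees 0…3.
(1 + t²)³ has coefficients 1,0,3,0,3,0,1,0,0,0,0,0 for degrees 0…11.
Multiplying by (1 + 3t)⁴ gives running coefficients 1,12,57,144,246,360,406,336,297,108,81,0 for degrees 0…11.
Finally multiplying by (1 + t + t² + t³ + t⁴ + t⁵), the product of all factors after the first has coefficients 1,13,70,214,460,820,1225,1549,1789,1753,1588,1228 for degrees 0…11.
[t¹¹] = 1·1228 + 1·1588 + 1·1753 + 1·1789 = 6358.

6358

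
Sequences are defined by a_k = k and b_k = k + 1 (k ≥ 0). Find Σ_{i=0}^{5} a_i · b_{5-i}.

35

This is [x^5] in the product of the two ordinary generating functions.
Σ = 0·6 + 1·5 + 2·4 + 3·3 + 4·2 + 5·1 = 35.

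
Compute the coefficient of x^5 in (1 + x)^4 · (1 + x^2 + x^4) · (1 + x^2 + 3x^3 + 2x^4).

45

(1 + x)^4 has coefficients 1,4,6,4,1 for degrees 0…4.
(1 + x^2 + x^4) has coefficients 1,0,1,0,1,0 for degrees 0…5.
Finally multiplying by (1 + x^2 + 3x^3 + 2x^4), the product of all factors after the first has coefficients 1,0,2,3,4,3 for degrees 0…5.
[x^5] = 1·3 + 4·4 + 6·3 + 4·2 + 1·0 = 45.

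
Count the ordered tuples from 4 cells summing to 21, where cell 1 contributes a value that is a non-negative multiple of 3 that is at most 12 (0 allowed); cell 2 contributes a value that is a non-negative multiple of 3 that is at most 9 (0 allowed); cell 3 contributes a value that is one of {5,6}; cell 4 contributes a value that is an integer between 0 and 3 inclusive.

10

The generating function for the choices is (1 + z³ + z⁶ + z⁹ + z¹²)·(1 + z³ + z⁶ + z⁹)·(z⁵ + z⁶)·(1 + z + z² + z³); the count is [z²¹].
(1 + z³ + z⁶ + z⁹ + z¹²) has coefficients 1,0,0,1,0,0,1,0,0,1,0,0,1 for degrees 0…12.
(1 + z³ + z⁶ + z⁹) has coefficients 1,0,0,1,0,0,1,0,0,1,0,0,0,0,0,0,0,0,0,0,0,0 for degrees 0…21.
Multiplying by (z⁵ + z⁶) gives running coefficients 0,0,0,0,0,1,1,0,1,1,0,1,1,0,1,1,0,0,0,0,0,0 for degrees 0…21.
Finally multiplying by (1 + z + z² + z³), the product of all factors after the first has coefficients 0,0,0,0,0,1,2,2,3,3,2,3,3,2,3,3,2,2,1,0,0,0 for degrees 0…21.
[z²¹] = 1·0 + 1·1 + 1·3 + 1·3 + 1·3 = 10.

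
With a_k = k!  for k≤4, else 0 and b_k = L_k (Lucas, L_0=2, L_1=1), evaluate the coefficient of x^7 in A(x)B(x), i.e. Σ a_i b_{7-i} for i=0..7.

207

The convolution is the t^7 coefficient of A(t)B(t).
Σ = 1·29 + 1·18 + 2·11 + 6·7 + 24·4 + 0·3 + 0·1 + 0·2 = 207.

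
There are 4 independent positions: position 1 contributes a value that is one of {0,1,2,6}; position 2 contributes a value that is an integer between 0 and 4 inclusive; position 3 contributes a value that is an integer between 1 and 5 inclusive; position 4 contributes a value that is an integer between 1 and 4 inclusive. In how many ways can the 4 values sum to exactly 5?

The generating function for the choices is (1 + x + x^2 + x^6)·(1 + x + x^2 + x^3 + x^4)·(x + x^2 + x^3 + x^4 + x^5)·(x + x^2 + x^3 + x^4); the count is [x^5].
(1 + x + x^2 + x^6) has coefficients 1,1,1,0,0,0 for degrees 0…5.
(1 + x + x^2 + x^3 + x^4) has coefficients 1,1,1,1,1,0 for degrees 0…5.
Multiplying by (x + x^2 + x^3 + x^4 + x^5) gives running coefficients 0,1,2,3,4,5 for degrees 0…5.
Finally multiplying by (x + x^2 + x^3 + x^4), the product of all factors after the first has coefficients 0,0,1,3,6,10 for degrees 0…5.
[x^5] = 1·10 + 1·6 + 1·3 = 19.

19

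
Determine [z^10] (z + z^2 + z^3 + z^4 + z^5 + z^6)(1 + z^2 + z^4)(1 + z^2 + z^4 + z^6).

8

(z + z^2 + z^3 + z^4 + z^5 + z^6) has coefficients 0,1,1,1,1,1,1 for degrees 0…6.
(1 + z^2 + z^4) has coefficients 1,0,1,0,1,0,0,0,0,0,0 for degrees 0…10.
Finally multiplying by (1 + z^2 + z^4 + z^6), the product of all factors after the first has coefficients 1,0,2,0,3,0,3,0,2,0,1 for degrees 0…10.
[z^10] = 1·0 + 1·2 + 1·0 + 1·3 + 1·0 + 1·3 = 8.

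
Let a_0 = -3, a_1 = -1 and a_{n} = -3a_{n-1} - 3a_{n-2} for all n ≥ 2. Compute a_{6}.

81

The ordinary generating function has denominator 1 + 3q + 3q^2.
Iterating the recurrence: a_0,…,a_{6} = -3, -1, 12, -33, 63, -90, 81.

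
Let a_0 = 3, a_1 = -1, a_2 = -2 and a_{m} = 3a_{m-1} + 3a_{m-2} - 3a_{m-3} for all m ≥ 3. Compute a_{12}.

-1698813

The ordinary generating function has denominator 1 - 3z - 3z^2 + 3z^3.
Iterating the recurrence: a_0,…,a_{12} = 3, -1, -2, -18, -57, -219, -774, -2808, -10089, -36369, -130950, -471690, -1698813.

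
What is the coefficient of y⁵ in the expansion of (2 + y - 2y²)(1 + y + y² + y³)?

(2 + y - 2y²) has coefficients 2,1,-2 for degrees 0…2.
(1 + y + y² + y³) has coefficients 1,1,1,1,0,0 for degrees 0…5.
[y⁵] = 2·0 + 1·0 − 2·1 = -2.

-2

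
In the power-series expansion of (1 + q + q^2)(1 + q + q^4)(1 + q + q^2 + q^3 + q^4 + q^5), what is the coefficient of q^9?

(1 + q + q^2) has coefficients 1,1,1 for degrees 0…2.
(1 + q + q^4) has coefficients 1,1,0,0,1,0,0,0,0,0 for degrees 0…9.
Finally multiplying by (1 + q + q^2 + q^3 + q^4 + q^5), the product of all factors after the first has coefficients 1,2,2,2,3,3,2,1,1,1 for degrees 0…9.
[q^9] = 1·1 + 1·1 + 1·1 = 3.

3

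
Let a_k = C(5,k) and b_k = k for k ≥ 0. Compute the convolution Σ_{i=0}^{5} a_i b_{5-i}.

This is [x^5] in the product of the two ordinary generating functions.
Σ = 1·5 + 5·4 + 10·3 + 10·2 + 5·1 + 1·0 = 80.

80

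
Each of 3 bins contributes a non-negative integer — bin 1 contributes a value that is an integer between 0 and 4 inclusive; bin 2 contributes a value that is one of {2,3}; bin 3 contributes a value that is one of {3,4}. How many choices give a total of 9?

4

The generating function for the choices is (1 + x + x^2 + x^3 + x^4)·(x^2 + x^3)·(x^3 + x^4); the count is [x^9].
(1 + x + x^2 + x^3 + x^4) has coefficients 1,1,1,1,1 for degrees 0…4.
(x^2 + x^3) has coefficients 0,0,1,1,0,0,0,0,0,0 for degrees 0…9.
Finally multiplying by (x^3 + x^4), the product of all factors after the first has coefficients 0,0,0,0,0,1,2,1,0,0 for degrees 0…9.
[x^9] = 1·0 + 1·0 + 1·1 + 1·2 + 1·1 = 4.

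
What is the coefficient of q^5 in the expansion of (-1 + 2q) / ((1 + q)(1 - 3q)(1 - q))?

Partial fractions give a closed form: a_n = (-3/8)·(-1)^n + (-3/8)·3^n + (-1/4)·1^n.
At n = 5: a_5 = -91.

-91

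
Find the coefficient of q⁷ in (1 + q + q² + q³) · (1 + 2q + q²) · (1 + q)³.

(1 + q + q² + q³) has coefficients 1,1,1,1 for degrees 0…3.
(1 + 2q + q²) has coefficients 1,2,1,0,0,0,0,0 for degrees 0…7.
Finally multiplying by (1 + q)³, the product of all factors after the first has coefficients 1,5,10,10,5,1,0,0 for degrees 0…7.
[q⁷] = 1·0 + 1·0 + 1·1 + 1·5 = 6.

6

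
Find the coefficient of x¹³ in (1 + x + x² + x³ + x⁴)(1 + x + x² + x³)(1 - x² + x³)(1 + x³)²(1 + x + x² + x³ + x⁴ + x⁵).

(1 + x + x² + x³ + x⁴) has coefficients 1,1,1,1,1 for degrees 0…4.
(1 + x + x² + x³) has coefficients 1,1,1,1,0,0,0,0,0,0,0,0,0,0 for degrees 0…13.
Multiplying by (1 - x² + x³) gives running coefficients 1,1,0,1,0,0,1,0,0,0,0,0,0,0 for degrees 0…13.
Multiplying by (1 + x³)² gives running coefficients 1,1,0,3,2,0,4,1,0,3,0,0,1,0 for degrees 0…13.
Finally multiplying by (1 + x + x² + x³ + x⁴ + x⁵), the product of all factors after the first has coefficients 1,2,2,5,7,7,10,10,10,10,8,8,5,4 for degrees 0…13.
[x¹³] = 1·4 + 1·5 + 1·8 + 1·8 + 1·10 = 35.

35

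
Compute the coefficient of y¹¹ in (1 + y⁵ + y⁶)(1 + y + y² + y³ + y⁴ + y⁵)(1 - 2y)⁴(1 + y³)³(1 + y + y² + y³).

17

(1 + y⁵ + y⁶) has coefficients 1,0,0,0,0,1,1 for degrees 0…6.
(1 + y + y² + y³ + y⁴ + y⁵) has coefficients 1,1,1,1,1,1,0,0,0,0,0,0 for degrees 0…11.
Multiplying by (1 - 2y)⁴ gives running coefficients 1,-7,17,-15,1,1,0,8,-16,16,0,0 for degrees 0…11.
Multiplying by (1 + y³)³ gives running coefficients 1,-7,17,-12,-20,52,-42,-10,38,-28,20,-28 for degrees 0…11.
Finally multiplying by (1 + y + y² + y³), the product of all factors after the first has coefficients 1,-6,11,-1,-22,37,-22,-20,38,-42,20,2 for degrees 0…11.
[y¹¹] = 1·2 + 1·(-22) + 1·37 = 17.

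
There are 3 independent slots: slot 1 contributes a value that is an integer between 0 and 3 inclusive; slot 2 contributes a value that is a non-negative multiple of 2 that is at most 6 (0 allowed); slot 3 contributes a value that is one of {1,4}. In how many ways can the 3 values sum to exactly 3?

The generating function for the choices is (1 + y + y² + y³)·(1 + y² + y⁴ + y⁶)·(y + y⁴); the count is [y³].
(1 + y + y² + y³) has coefficients 1,1,1,1 for degrees 0…3.
(1 + y² + y⁴ + y⁶) has coefficients 1,0,1,0 for degrees 0…3.
Finally multiplying by (y + y⁴), the product of all factors after the first has coefficients 0,1,0,1 for degrees 0…3.
[y³] = 1·1 + 1·0 + 1·1 + 1·0 = 2.

2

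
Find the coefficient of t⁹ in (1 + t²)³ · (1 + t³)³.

4

(1 + t²)³ has coefficients 1,0,3,0,3,0,1 for degrees 0…6.
(1 + t³)³ has coefficients 1,0,0,3,0,0,3,0,0,1 for degrees 0…9.
[t⁹] = 1·1 + 3·0 + 3·0 + 1·3 = 4.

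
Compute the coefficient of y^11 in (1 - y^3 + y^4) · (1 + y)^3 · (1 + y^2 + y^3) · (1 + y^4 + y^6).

2

(1 - y^3 + y^4) has coefficients 1,0,0,-1,1 for degrees 0…4.
(1 + y)^3 has coefficients 1,3,3,1,0,0,0,0,0,0,0,0 for degrees 0…11.
Multiplying by (1 + y^2 + y^3) gives running coefficients 1,3,4,5,6,4,1,0,0,0,0,0 for degrees 0…11.
Finally multiplying by (1 + y^4 + y^6), the product of all factors after the first has coefficients 1,3,4,5,7,7,6,8,10,9,7,4 for degrees 0…11.
[y^11] = 1·4 − 1·10 + 1·8 = 2.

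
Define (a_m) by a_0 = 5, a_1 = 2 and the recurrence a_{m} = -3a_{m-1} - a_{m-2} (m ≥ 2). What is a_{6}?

-563

The ordinary generating function has denominator 1 + 3y + y^2.
Iterating the recurrence: a_0,…,a_{6} = 5, 2, -11, 31, -82, 215, -563.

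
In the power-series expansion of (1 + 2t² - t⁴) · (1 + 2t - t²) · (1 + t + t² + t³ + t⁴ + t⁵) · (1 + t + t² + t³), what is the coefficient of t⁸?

7

(1 + 2t² - t⁴) has coefficients 1,0,2,0,-1 for degrees 0…4.
(1 + 2t - t²) has coefficients 1,2,-1,0,0,0,0,0,0 for degrees 0…8.
Multiplying by (1 + t + t² + t³ + t⁴ + t⁵) gives running coefficients 1,3,2,2,2,2,1,-1,0 for degrees 0…8.
Finally multiplying by (1 + t + t² + t³), the product of all factors after the first has coefficients 1,4,6,8,9,8,7,4,2 for degrees 0…8.
[t⁸] = 1·2 + 2·7 − 1·9 = 7.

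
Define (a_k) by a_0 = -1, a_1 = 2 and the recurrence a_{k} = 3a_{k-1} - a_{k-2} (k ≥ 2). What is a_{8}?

2351

The ordinary generating function has denominator 1 - 3z + z^2.
Iterating the recurrence: a_0,…,a_{8} = -1, 2, 7, 19, 50, 131, 343, 898, 2351.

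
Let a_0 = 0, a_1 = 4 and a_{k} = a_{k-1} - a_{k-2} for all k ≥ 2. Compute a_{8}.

The ordinary generating function has denominator 1 - z + z^2.
Iterating the recurrence: a_0,…,a_{8} = 0, 4, 4, 0, -4, -4, 0, 4, 4.

4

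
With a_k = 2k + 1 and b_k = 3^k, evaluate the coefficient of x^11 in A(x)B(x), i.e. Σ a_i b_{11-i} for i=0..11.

Write out a_i and b_{11-i} for i = 0,…,11 and sum the products.
Σ = 1·177147 + 3·59049 + 5·19683 + 7·6561 + 9·2187 + 11·729 + 13·243 + 15·81 + 17·27 + 19·9 + 21·3 + 23·1 = 531428.

531428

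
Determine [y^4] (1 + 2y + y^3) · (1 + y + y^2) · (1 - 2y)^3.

(1 + 2y + y^3) has coefficients 1,2,0,1 for degrees 0…3.
(1 + y + y^2) has coefficients 1,1,1,0,0 for degrees 0…4.
Finally multiplying by (1 - 2y)^3, the product of all factors after the first has coefficients 1,-5,7,-2,4 for degrees 0…4.
[y^4] = 1·4 + 2·(-2) + 1·(-5) = -5.

-5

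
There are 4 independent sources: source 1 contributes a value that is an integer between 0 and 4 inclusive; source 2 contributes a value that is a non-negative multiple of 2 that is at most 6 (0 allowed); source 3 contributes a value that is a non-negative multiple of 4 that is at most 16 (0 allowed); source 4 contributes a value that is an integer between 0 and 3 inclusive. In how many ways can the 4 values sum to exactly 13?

The generating function for the choices is (1 + z + z² + z³ + z⁴)·(1 + z² + z⁴ + z⁶)·(1 + z⁴ + z⁸ + z¹² + z¹⁶)·(1 + z + z² + z³); the count is [z¹³].
(1 + z + z² + z³ + z⁴) has coefficients 1,1,1,1,1 for degrees 0…4.
(1 + z² + z⁴ + z⁶) has coefficients 1,0,1,0,1,0,1,0,0,0,0,0,0,0 for degrees 0…13.
Multiplying by (1 + z⁴ + z⁸ + z¹² + z¹⁶) gives running coefficients 1,0,1,0,2,0,2,0,2,0,2,0,2,0 for degrees 0…13.
Finally multiplying by (1 + z + z² + z³), the product of all factors after the first has coefficients 1,1,2,2,3,3,4,4,4,4,4,4,4,4 for degrees 0…13.
[z¹³] = 1·4 + 1·4 + 1·4 + 1·4 + 1·4 = 20.

20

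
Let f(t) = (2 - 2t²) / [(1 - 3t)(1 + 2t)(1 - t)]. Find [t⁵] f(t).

Partial fractions give a closed form: a_n = (8/5)·3^n + (2/5)·(-2)^n.
At n = 5: a_5 = 376.

376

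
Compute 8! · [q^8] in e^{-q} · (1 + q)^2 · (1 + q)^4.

The EGF product rule gives c_8 = Σ_{k_1+k_2+k_3=8} C(8; k_1,k_2,k_3) · ∏ g_i(k_i), where e^{-q} gives (-1)^k; (1+q)^2 gives the falling factorial (2)_k; (1+q)^4 gives the falling factorial (4)_k.
g_1(k) for k = 0…8: 1, -1, 1, -1, 1, -1, 1, -1, 1.
g_2(k) for k = 0…8: 1, 2, 2, 0, 0, 0, 0, 0, 0.
g_3(k) for k = 0…8: 1, 4, 12, 24, 24, 0, 0, 0, 0.
First combine the last two factors: h(k) = Σ_j C(k,j)·g_2(j)·g_3(k−j) for k = 0…8: 1, 6, 30, 120, 360, 720, 720, 0, 0.
c_8 = Σ_k C(8,k)·g_1(k)·h(8−k) = 28·1·720 + 56·(-1)·720 + 70·1·360 + 56·(-1)·120 + 28·1·30 + 8·(-1)·6 + 1·1·1 = 20160 − 40320 + 25200 − 6720 + 840 − 48 + 1 = -887.

-887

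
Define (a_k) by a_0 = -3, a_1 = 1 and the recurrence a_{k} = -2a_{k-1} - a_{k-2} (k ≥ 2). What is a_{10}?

The ordinary generating function has denominator 1 + 2z + z^2.
Iterating the recurrence: a_0,…,a_{10} = -3, 1, 1, -3, 5, -7, 9, -11, 13, -15, 17.

17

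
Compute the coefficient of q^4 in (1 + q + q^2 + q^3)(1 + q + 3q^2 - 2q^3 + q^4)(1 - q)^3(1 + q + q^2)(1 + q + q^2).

(1 + q + q^2 + q^3) has coefficients 1,1,1,1 for degrees 0…3.
(1 + q + 3q^2 - 2q^3 + q^4) has coefficients 1,1,3,-2,1 for degrees 0…4.
Multiplying by (1 - q)^3 gives running coefficients 1,-2,3,-9,15 for degrees 0…4.
Multiplying by (1 + q + q^2) gives running coefficients 1,-1,2,-8,9 for degrees 0…4.
Finally multiplying by (1 + q + q^2), the product of all factors after the first has coefficients 1,0,2,-7,3 for degrees 0…4.
[q^4] = 1·3 + 1·(-7) + 1·2 + 1·0 = -2.

-2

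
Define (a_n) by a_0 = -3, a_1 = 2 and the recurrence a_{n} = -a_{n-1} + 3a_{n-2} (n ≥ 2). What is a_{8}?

The ordinary generating function has denominator 1 + t - 3t^2.
Iterating the recurrence: a_0,…,a_{8} = -3, 2, -11, 17, -50, 101, -251, 554, -1307.

-1307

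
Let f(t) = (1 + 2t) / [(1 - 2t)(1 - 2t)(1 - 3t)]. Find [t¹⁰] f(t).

830439

The denominator gives the recurrence a_n = 7a_(n−1) − 16a_(n−2) + 12a_(n−3) for n ≥ 3; the numerator fixes a_0 = 1, a_1 = 9, a_2 = 47.
Iterating: 1, 9, 47, 197, 735, 2557, 8503, 27429, 86639, 269645, 830439, so a_10 = 830439.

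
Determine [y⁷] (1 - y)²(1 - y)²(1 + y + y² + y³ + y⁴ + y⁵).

3

(1 - y)² has coefficients 1,-2,1 for degrees 0…2.
(1 - y)² has coefficients 1,-2,1,0,0,0,0,0 for degrees 0…7.
Finally multiplying by (1 + y + y² + y³ + y⁴ + y⁵), the product of all factors after the first has coefficients 1,-1,0,0,0,0,-1,1 for degrees 0…7.
[y⁷] = 1·1 − 2·(-1) + 1·0 = 3.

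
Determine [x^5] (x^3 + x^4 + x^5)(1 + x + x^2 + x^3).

(x^3 + x^4 + x^5) has coefficients 0,0,0,1,1,1 for degrees 0…5.
(1 + x + x^2 + x^3) has coefficients 1,1,1,1,0,0 for degrees 0…5.
[x^5] = 1·1 + 1·1 + 1·1 = 3.

3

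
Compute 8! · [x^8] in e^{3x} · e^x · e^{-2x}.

The EGF product rule gives c_8 = Σ_{k_1+k_2+k_3=8} C(8; k_1,k_2,k_3) · ∏ g_i(k_i), where e^{3x} gives (3)^k; e^x gives (1)^k; e^{-2x} gives (-2)^k.
g_1(k) for k = 0…8: 1, 3, 9, 27, 81, 243, 729, 2187, 6561.
g_2(k) for k = 0…8: 1, 1, 1, 1, 1, 1, 1, 1, 1.
g_3(k) for k = 0…8: 1, -2, 4, -8, 16, -32, 64, -128, 256.
First combine the last two factors: h(k) = Σ_j C(k,j)·g_2(j)·g_3(k−j) for k = 0…8: 1, -1, 1, -1, 1, -1, 1, -1, 1.
c_8 = Σ_k C(8,k)·g_1(k)·h(8−k) = 1·1·1 + 8·3·(-1) + 28·9·1 + 56·27·(-1) + 70·81·1 + 56·243·(-1) + 28·729·1 + 8·2187·(-1) + 1·6561·1 = 1 − 24 + 252 − 1512 + 5670 − 13608 + 20412 − 17496 + 6561 = 256.

256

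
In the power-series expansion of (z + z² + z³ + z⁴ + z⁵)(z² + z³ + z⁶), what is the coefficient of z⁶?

(z + z² + z³ + z⁴ + z⁵) has coefficients 0,1,1,1,1,1 for degrees 0…5.
(z² + z³ + z⁶) has coefficients 0,0,1,1,0,0,1 for degrees 0…6.
[z⁶] = 1·0 + 1·0 + 1·1 + 1·1 + 1·0 = 2.

2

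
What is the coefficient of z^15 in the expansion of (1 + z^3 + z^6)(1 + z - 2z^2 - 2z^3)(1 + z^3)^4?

-17

(1 + z^3 + z^6) has coefficients 1,0,0,1,0,0,1 for degrees 0…6.
(1 + z - 2z^2 - 2z^3) has coefficients 1,1,-2,-2,0,0,0,0,0,0,0,0,0,0,0,0 for degrees 0…15.
Finally multiplying by (1 + z^3)^4, the product of all factors after the first has coefficients 1,1,-2,2,4,-8,-2,6,-12,-8,4,-8,-7,1,-2,-2 for degrees 0…15.
[z^15] = 1·(-2) + 1·(-7) + 1·(-8) = -17.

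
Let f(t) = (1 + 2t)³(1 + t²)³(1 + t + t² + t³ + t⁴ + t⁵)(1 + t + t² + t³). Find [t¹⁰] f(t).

(1 + 2t)³ has coefficients 1,6,12,8 for degrees 0…3.
(1 + t²)³ has coefficients 1,0,3,0,3,0,1,0,0,0,0 for degrees 0…10.
Multiplying by (1 + t + t² + t³ + t⁴ + t⁵) gives running coefficients 1,1,4,4,7,7,7,7,4,4,1 for degrees 0…10.
Finally multiplying by (1 + t + t² + t³), the product of all factors after the first has coefficients 1,2,6,10,16,22,25,28,25,22,16 for degrees 0…10.
[t¹⁰] = 1·16 + 6·22 + 12·25 + 8·28 = 672.

672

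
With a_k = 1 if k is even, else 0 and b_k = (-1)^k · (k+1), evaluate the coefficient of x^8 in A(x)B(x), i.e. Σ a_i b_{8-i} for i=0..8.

25

The convolution is the t^8 coefficient of A(t)B(t).
Σ = 1·9 + 0·(-8) + 1·7 + 0·(-6) + 1·5 + 0·(-4) + 1·3 + 0·(-2) + 1·1 = 25.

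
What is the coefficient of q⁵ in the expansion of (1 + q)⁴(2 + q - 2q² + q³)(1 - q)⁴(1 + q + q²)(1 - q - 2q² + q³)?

(1 + q)⁴ has coefficients 1,4,6,4,1 for degrees 0…4.
(2 + q - 2q² + q³) has coefficients 2,1,-2,1,0,0 for degrees 0…5.
Multiplying by (1 - q)⁴ gives running coefficients 2,-7,6,7,-18,15 for degrees 0…5.
Multiplying by (1 + q + q²) gives running coefficients 2,-5,1,6,-5,4 for degrees 0…5.
Finally multiplying by (1 - q - 2q² + q³), the product of all factors after the first has coefficients 2,-7,2,17,-18,-2 for degrees 0…5.
[q⁵] = 1·(-2) + 4·(-18) + 6·17 + 4·2 + 1·(-7) = 29.

29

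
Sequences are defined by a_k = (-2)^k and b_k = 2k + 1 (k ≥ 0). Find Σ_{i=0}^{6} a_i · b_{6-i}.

19

Write out a_i and b_{6-i} for i = 0,…,6 and sum the products.
Σ = 1·13 − 2·11 + 4·9 − 8·7 + 16·5 − 32·3 + 64·1 = 19.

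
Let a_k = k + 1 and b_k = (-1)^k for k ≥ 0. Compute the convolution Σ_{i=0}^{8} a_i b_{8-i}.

5

The convolution is the t^8 coefficient of A(t)B(t).
Σ = 1·1 + 2·(-1) + 3·1 + 4·(-1) + 5·1 + 6·(-1) + 7·1 + 8·(-1) + 9·1 = 5.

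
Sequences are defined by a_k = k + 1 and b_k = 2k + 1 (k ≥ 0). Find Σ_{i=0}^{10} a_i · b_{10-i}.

This is [x^10] in the product of the two ordinary generating functions.
Σ = 1·21 + 2·19 + 3·17 + 4·15 + 5·13 + 6·11 + 7·9 + 8·7 + 9·5 + 10·3 + 11·1 = 506.

506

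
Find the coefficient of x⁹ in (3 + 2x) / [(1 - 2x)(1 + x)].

1365

Partial fractions give a closed form: a_n = (8/3)·2^n + (1/3)·(-1)^n.
At n = 9: a_9 = 1365.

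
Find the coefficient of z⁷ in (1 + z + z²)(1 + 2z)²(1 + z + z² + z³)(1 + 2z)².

136

(1 + z + z²) has coefficients 1,1,1 for degrees 0…2.
(1 + 2z)² has coefficients 1,4,4,0,0,0,0,0 for degrees 0…7.
Multiplying by (1 + z + z² + z³) gives running coefficients 1,5,9,9,8,4,0,0 for degrees 0…7.
Finally multiplying by (1 + 2z)², the product of all factors after the first has coefficients 1,9,33,65,80,72,48,16 for degrees 0…7.
[z⁷] = 1·16 + 1·48 + 1·72 = 136.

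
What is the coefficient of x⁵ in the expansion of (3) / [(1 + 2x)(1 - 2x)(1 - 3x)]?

1197

Partial fractions give a closed form: a_n = (3/5)·(-2)^n + (-3)·2^n + (27/5)·3^n.
At n = 5: a_5 = 1197.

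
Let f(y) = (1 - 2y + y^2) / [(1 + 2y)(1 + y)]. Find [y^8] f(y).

1148

The denominator gives the recurrence a_n = −3a_(n−1) − 2a_(n−2) for n ≥ 3; the numerator fixes a_0 = 1, a_1 = -5, a_2 = 14.
Iterating: 1, -5, 14, -32, 68, -140, 284, -572, 1148, so a_8 = 1148.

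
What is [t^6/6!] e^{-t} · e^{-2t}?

729

The EGF product rule gives c_6 = Σ_{k_1+k_2=6} C(6; k_1,k_2) · ∏ g_i(k_i), where e^{-t} gives (-1)^k; e^{-2t} gives (-2)^k.
g_1(k) for k = 0…6: 1, -1, 1, -1, 1, -1, 1.
g_2(k) for k = 0…6: 1, -2, 4, -8, 16, -32, 64.
c_6 = Σ_k C(6,k)·g_1(k)·g_2(6−k) = 1·1·64 + 6·(-1)·(-32) + 15·1·16 + 20·(-1)·(-8) + 15·1·4 + 6·(-1)·(-2) + 1·1·1 = 64 + 192 + 240 + 160 + 60 + 12 + 1 = 729.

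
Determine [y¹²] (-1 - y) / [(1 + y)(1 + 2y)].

-4096

The denominator gives the recurrence a_n = −3a_(n−1) − 2a_(n−2) for n ≥ 3; the numerator fixes a_0 = -1, a_1 = 2, a_2 = -4.
Iterating: -1, 2, -4, 8, -16, 32, -64, 128, -256, 512, -1024, 2048, -4096, so a_12 = -4096.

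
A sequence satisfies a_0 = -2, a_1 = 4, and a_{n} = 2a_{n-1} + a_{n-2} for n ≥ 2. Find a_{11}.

18208

The ordinary generating function has denominator 1 - 2x - x^2.
Iterating the recurrence: a_0,…,a_{11} = -2, 4, 6, 16, 38, 92, 222, 536, 1294, 3124, 7542, 18208.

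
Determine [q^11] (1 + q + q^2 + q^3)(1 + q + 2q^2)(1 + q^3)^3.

(1 + q + q^2 + q^3) has coefficients 1,1,1,1 for degrees 0…3.
(1 + q + 2q^2) has coefficients 1,1,2,0,0,0,0,0,0,0,0,0 for degrees 0…11.
Finally multiplying by (1 + q^3)^3, the product of all factors after the first has coefficients 1,1,2,3,3,6,3,3,6,1,1,2 for degrees 0…11.
[q^11] = 1·2 + 1·1 + 1·1 + 1·6 = 10.

10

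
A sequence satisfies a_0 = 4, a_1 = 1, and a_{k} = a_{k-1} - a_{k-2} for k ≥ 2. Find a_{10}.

-1

The ordinary generating function has denominator 1 - x + x^2.
Iterating the recurrence: a_0,…,a_{10} = 4, 1, -3, -4, -1, 3, 4, 1, -3, -4, -1.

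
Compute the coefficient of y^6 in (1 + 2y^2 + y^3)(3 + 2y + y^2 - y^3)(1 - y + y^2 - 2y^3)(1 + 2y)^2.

-56

(1 + 2y^2 + y^3) has coefficients 1,0,2,1 for degrees 0…3.
(3 + 2y + y^2 - y^3) has coefficients 3,2,1,-1,0,0,0 for degrees 0…6.
Multiplying by (1 - y + y^2 - 2y^3) gives running coefficients 3,-1,2,-6,-2,-3,2 for degrees 0…6.
Finally multiplying by (1 + 2y)^2, the product of all factors after the first has coefficients 3,11,10,-2,-18,-35,-18 for degrees 0…6.
[y^6] = 1·(-18) + 2·(-18) + 1·(-2) = -56.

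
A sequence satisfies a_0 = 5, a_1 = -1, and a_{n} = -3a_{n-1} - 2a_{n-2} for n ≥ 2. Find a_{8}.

-1015

The ordinary generating function has denominator 1 + 3x + 2x^2.
Iterating the recurrence: a_0,…,a_{8} = 5, -1, -7, 23, -55, 119, -247, 503, -1015.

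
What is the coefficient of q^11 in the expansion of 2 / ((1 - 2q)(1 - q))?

8190

Partial fractions give a closed form: a_n = (4)·2^n + (-2)·1^n.
At n = 11: a_11 = 8190.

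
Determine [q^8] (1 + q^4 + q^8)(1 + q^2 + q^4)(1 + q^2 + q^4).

(1 + q^4 + q^8) has coefficients 1,0,0,0,1,0,0,0,1 for degrees 0…8.
(1 + q^2 + q^4) has coefficients 1,0,1,0,1,0,0,0,0 for degrees 0…8.
Finally multiplying by (1 + q^2 + q^4), the product of all factors after the first has coefficients 1,0,2,0,3,0,2,0,1 for degrees 0…8.
[q^8] = 1·1 + 1·3 + 1·1 = 5.

5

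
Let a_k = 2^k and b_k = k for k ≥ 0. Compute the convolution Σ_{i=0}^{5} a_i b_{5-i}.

This is [x^5] in the product of the two ordinary generating functions.
Σ = 1·5 + 2·4 + 4·3 + 8·2 + 16·1 + 32·0 = 57.

57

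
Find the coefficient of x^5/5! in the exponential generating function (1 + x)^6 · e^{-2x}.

-32

The EGF product rule gives c_5 = Σ_{k_1+k_2=5} C(5; k_1,k_2) · ∏ g_i(k_i), where (1+x)^6 gives the falling factorial (6)_k; e^{-2x} gives (-2)^k.
g_1(k) for k = 0…5: 1, 6, 30, 120, 360, 720.
g_2(k) for k = 0…5: 1, -2, 4, -8, 16, -32.
c_5 = Σ_k C(5,k)·g_1(k)·g_2(5−k) = 1·1·(-32) + 5·6·16 + 10·30·(-8) + 10·120·4 + 5·360·(-2) + 1·720·1 = −32 + 480 − 2400 + 4800 − 3600 + 720 = -32.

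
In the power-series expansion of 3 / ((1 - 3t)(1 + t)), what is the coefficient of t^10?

Partial fractions give a closed form: a_n = (9/4)·3^n + (3/4)·(-1)^n.
At n = 10: a_10 = 132861.

132861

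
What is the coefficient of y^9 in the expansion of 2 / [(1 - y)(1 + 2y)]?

Partial fractions give a closed form: a_n = (2/3)·1^n + (4/3)·(-2)^n.
At n = 9: a_9 = -682.

-682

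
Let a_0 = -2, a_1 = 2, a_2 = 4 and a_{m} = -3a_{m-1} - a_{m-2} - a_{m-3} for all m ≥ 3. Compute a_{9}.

The ordinary generating function has denominator 1 + 3z + z^2 + z^3.
Iterating the recurrence: a_0,…,a_{9} = -2, 2, 4, -12, 30, -82, 228, -632, 1750, -4846.

-4846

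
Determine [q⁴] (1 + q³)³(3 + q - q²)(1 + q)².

20

(1 + q³)³ has coefficients 1,0,0,3,0 for degrees 0…4.
(3 + q - q²) has coefficients 3,1,-1,0,0 for degrees 0…4.
Finally multiplying by (1 + q)², the product of all factors after the first has coefficients 3,7,4,-1,-1 for degrees 0…4.
[q⁴] = 1·(-1) + 3·7 = 20.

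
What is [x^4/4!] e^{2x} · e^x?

81

The EGF product rule gives c_4 = Σ_{k_1+k_2=4} C(4; k_1,k_2) · ∏ g_i(k_i), where e^{2x} gives (2)^k; e^x gives (1)^k.
g_1(k) for k = 0…4: 1, 2, 4, 8, 16.
g_2(k) for k = 0…4: 1, 1, 1, 1, 1.
c_4 = Σ_k C(4,k)·g_1(k)·g_2(4−k) = 1·1·1 + 4·2·1 + 6·4·1 + 4·8·1 + 1·16·1 = 1 + 8 + 24 + 32 + 16 = 81.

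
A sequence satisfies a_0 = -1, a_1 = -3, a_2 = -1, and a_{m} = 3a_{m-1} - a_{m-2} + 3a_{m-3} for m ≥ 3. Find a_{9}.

-3939

The ordinary generating function has denominator 1 - 3y + y^2 - 3y^3.
Iterating the recurrence: a_0,…,a_{9} = -1, -3, -1, -3, -17, -51, -145, -435, -1313, -3939.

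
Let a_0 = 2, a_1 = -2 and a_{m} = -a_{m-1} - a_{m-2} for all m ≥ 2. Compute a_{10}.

The ordinary generating function has denominator 1 + t + t^2.
Iterating the recurrence: a_0,…,a_{10} = 2, -2, 0, 2, -2, 0, 2, -2, 0, 2, -2.

-2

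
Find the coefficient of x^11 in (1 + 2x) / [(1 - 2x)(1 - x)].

8189

Partial fractions give a closed form: a_n = (4)·2^n + (-3)·1^n.
At n = 11: a_11 = 8189.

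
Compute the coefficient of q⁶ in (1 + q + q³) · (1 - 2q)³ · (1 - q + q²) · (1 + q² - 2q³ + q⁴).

(1 + q + q³) has coefficients 1,1,0,1 for degrees 0…3.
(1 - 2q)³ has coefficients 1,-6,12,-8,0,0,0 for degrees 0…6.
Multiplying by (1 - q + q²) gives running coefficients 1,-7,19,-26,20,-8,0 for degrees 0…6.
Finally multiplying by (1 + q² - 2q³ + q⁴), the product of all factors after the first has coefficients 1,-7,20,-35,54,-79,91 for degrees 0…6.
[q⁶] = 1·91 + 1·(-79) + 1·(-35) = -23.

-23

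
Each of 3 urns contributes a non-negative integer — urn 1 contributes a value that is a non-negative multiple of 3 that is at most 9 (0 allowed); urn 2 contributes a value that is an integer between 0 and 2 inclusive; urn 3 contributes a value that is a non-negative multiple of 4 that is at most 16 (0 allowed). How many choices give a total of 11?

3

The generating function for the choices is (1 + t^3 + t^6 + t^9)·(1 + t + t^2)·(1 + t^4 + t^8 + t^12 + t^16); the count is [t^11].
(1 + t^3 + t^6 + t^9) has coefficients 1,0,0,1,0,0,1,0,0,1 for degrees 0…9.
(1 + t + t^2) has coefficients 1,1,1,0,0,0,0,0,0,0,0,0 for degrees 0…11.
Finally multiplying by (1 + t^4 + t^8 + t^12 + t^16), the product of all factors after the first has coefficients 1,1,1,0,1,1,1,0,1,1,1,0 for degrees 0…11.
[t^11] = 1·0 + 1·1 + 1·1 + 1·1 = 3.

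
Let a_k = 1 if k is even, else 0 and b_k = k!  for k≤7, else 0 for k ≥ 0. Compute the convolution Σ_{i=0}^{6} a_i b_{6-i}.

747

Write out a_i and b_{6-i} for i = 0,…,6 and sum the products.
Σ = 1·720 + 0·120 + 1·24 + 0·6 + 1·2 + 0·1 + 1·1 = 747.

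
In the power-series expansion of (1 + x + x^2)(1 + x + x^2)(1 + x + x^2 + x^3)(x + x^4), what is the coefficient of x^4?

9

(1 + x + x^2) has coefficients 1,1,1 for degrees 0…2.
(1 + x + x^2) has coefficients 1,1,1,0,0 for degrees 0…4.
Multiplying by (1 + x + x^2 + x^3) gives running coefficients 1,2,3,3,2 for degrees 0…4.
Finally multiplying by (x + x^4), the product of all factors after the first has coefficients 0,1,2,3,4 for degrees 0…4.
[x^4] = 1·4 + 1·3 + 1·2 = 9.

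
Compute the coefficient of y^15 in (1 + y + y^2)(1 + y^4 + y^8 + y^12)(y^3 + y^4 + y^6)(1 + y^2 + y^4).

6

(1 + y + y^2) has coefficients 1,1,1 for degrees 0…2.
(1 + y^4 + y^8 + y^12) has coefficients 1,0,0,0,1,0,0,0,1,0,0,0,1,0,0,0 for degrees 0…15.
Multiplying by (y^3 + y^4 + y^6) gives running coefficients 0,0,0,1,1,0,1,1,1,0,1,1,1,0,1,1 for degrees 0…15.
Finally multiplying by (1 + y^2 + y^4), the product of all factors after the first has coefficients 0,0,0,1,1,1,2,2,3,1,3,2,3,1,3,2 for degrees 0…15.
[y^15] = 1·2 + 1·3 + 1·1 = 6.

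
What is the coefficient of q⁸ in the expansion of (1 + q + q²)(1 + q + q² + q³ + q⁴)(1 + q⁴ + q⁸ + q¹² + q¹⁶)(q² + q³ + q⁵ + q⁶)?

14

(1 + q + q²) has coefficients 1,1,1 for degrees 0…2.
(1 + q + q² + q³ + q⁴) has coefficients 1,1,1,1,1,0,0,0,0 for degrees 0…8.
Multiplying by (1 + q⁴ + q⁸ + q¹² + q¹⁶) gives running coefficients 1,1,1,1,2,1,1,1,2 for degrees 0…8.
Finally multiplying by (q² + q³ + q⁵ + q⁶), the product of all factors after the first has coefficients 0,0,1,2,2,3,5,5,4 for degrees 0…8.
[q⁸] = 1·4 + 1·5 + 1·5 = 14.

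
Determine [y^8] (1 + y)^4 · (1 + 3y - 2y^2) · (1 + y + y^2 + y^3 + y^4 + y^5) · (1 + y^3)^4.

288

(1 + y)^4 has coefficients 1,4,6,4,1 for degrees 0…4.
(1 + 3y - 2y^2) has coefficients 1,3,-2,0,0,0,0,0,0 for degrees 0…8.
Multiplying by (1 + y + y^2 + y^3 + y^4 + y^5) gives running coefficients 1,4,2,2,2,2,1,-2,0 for degrees 0…8.
Finally multiplying by (1 + y^3)^4, the product of all factors after the first has coefficients 1,4,2,6,18,10,15,30,20 for degrees 0…8.
[y^8] = 1·20 + 4·30 + 6·15 + 4·10 + 1·18 = 288.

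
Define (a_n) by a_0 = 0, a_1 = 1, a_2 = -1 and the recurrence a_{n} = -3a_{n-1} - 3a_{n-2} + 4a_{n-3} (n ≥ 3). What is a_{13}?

The ordinary generating function has denominator 1 + 3q + 3q^2 - 4q^3.
Iterating the recurrence: a_0,…,a_{13} = 0, 1, -1, 0, 7, -25, 54, -59, -85, 648, -1925, 3491, -2106, -11855.

-11855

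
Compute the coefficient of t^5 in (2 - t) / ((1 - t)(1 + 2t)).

-53

The denominator gives the recurrence a_n = −a_(n−1) + 2a_(n−2) for n ≥ 2; the numerator fixes a_0 = 2, a_1 = -3.
Iterating: 2, -3, 7, -13, 27, -53, so a_5 = -53.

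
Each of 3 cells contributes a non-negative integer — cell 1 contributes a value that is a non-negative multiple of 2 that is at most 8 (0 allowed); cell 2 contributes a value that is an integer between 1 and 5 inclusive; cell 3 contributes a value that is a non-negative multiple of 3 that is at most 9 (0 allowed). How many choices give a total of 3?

2

The generating function for the choices is (1 + t^2 + t^4 + t^6 + t^8)·(t + t^2 + t^3 + t^4 + t^5)·(1 + t^3 + t^6 + t^9); the count is [t^3].
(1 + t^2 + t^4 + t^6 + t^8) has coefficients 1,0,1,0 for degrees 0…3.
(t + t^2 + t^3 + t^4 + t^5) has coefficients 0,1,1,1 for degrees 0…3.
Finally multiplying by (1 + t^3 + t^6 + t^9), the product of all factors after the first has coefficients 0,1,1,1 for degrees 0…3.
[t^3] = 1·1 + 1·1 = 2.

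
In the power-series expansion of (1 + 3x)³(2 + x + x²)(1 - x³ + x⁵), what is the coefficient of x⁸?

63

(1 + 3x)³ has coefficients 1,9,27,27 for degrees 0…3.
(2 + x + x²) has coefficients 2,1,1,0,0,0,0,0,0 for degrees 0…8.
Finally multiplying by (1 - x³ + x⁵), the product of all factors after the first has coefficients 2,1,1,-2,-1,1,1,1,0 for degrees 0…8.
[x⁸] = 1·0 + 9·1 + 27·1 + 27·1 = 63.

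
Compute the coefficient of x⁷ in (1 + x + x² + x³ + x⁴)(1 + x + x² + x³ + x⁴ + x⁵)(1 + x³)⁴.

35

(1 + x + x² + x³ + x⁴) has coefficients 1,1,1,1,1 for degrees 0…4.
(1 + x + x² + x³ + x⁴ + x⁵) has coefficients 1,1,1,1,1,1,0,0 for degrees 0…7.
Finally multiplying by (1 + x³)⁴, the product of all factors after the first has coefficients 1,1,1,5,5,5,10,10 for degrees 0…7.
[x⁷] = 1·10 + 1·10 + 1·5 + 1·5 + 1·5 = 35.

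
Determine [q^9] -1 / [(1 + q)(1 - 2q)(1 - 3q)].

The denominator gives the recurrence a_n = 4a_(n−1) − a_(n−2) − 6a_(n−3) for n ≥ 3; the numerator fixes a_0 = -1, a_1 = -4, a_2 = -15.
Iterating: -1, -4, -15, -50, -161, -504, -1555, -4750, -14421, -43604, so a_9 = -43604.

-43604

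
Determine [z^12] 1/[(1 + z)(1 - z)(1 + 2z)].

Partial fractions give a closed form: a_n = (-1/2)·(-1)^n + (1/6)·1^n + (4/3)·(-2)^n.
At n = 12: a_12 = 5461.

5461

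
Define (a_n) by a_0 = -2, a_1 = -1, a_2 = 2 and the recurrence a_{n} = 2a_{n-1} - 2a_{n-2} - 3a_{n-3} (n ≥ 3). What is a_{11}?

3360

The ordinary generating function has denominator 1 - 2z + 2z^2 + 3z^3.
Iterating the recurrence: a_0,…,a_{11} = -2, -1, 2, 12, 23, 16, -50, -201, -350, -148, 1007, 3360.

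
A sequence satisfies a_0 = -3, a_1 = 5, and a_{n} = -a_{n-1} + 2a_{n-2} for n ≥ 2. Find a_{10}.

The ordinary generating function has denominator 1 + q - 2q^2.
Iterating the recurrence: a_0,…,a_{10} = -3, 5, -11, 21, -43, 85, -171, 341, -683, 1365, -2731.

-2731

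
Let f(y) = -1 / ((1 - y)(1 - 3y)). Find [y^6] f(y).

Partial fractions give a closed form: a_n = (1/2)·1^n + (-3/2)·3^n.
At n = 6: a_6 = -1093.

-1093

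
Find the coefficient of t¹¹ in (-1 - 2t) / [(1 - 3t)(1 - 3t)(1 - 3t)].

The denominator gives the recurrence a_n = 9a_(n−1) − 27a_(n−2) + 27a_(n−3) for n ≥ 3; the numerator fixes a_0 = -1, a_1 = -11, a_2 = -72.
Iterating: -1, -11, -72, -378, -1755, -7533, -30618, -119556, -452709, -1673055, -6062364, -21611934, so a_11 = -21611934.

-21611934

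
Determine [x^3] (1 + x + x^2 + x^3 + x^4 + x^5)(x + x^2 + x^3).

(1 + x + x^2 + x^3 + x^4 + x^5) has coefficients 1,1,1,1 for degrees 0…3.
(x + x^2 + x^3) has coefficients 0,1,1,1 for degrees 0…3.
[x^3] = 1·1 + 1·1 + 1·1 + 1·0 = 3.

3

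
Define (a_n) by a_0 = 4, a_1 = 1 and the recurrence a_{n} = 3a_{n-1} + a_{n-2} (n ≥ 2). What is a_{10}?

94717

The ordinary generating function has denominator 1 - 3x - x^2.
Iterating the recurrence: a_0,…,a_{10} = 4, 1, 7, 22, 73, 241, 796, 2629, 8683, 28678, 94717.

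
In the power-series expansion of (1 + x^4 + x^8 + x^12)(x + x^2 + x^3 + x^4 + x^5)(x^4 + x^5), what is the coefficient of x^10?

3

(1 + x^4 + x^8 + x^12) has coefficients 1,0,0,0,1,0,0,0,1,0,0 for degrees 0…10.
(x + x^2 + x^3 + x^4 + x^5) has coefficients 0,1,1,1,1,1,0,0,0,0,0 for degrees 0…10.
Finally multiplying by (x^4 + x^5), the product of all factors after the first has coefficients 0,0,0,0,0,1,2,2,2,2,1 for degrees 0…10.
[x^10] = 1·1 + 1·2 + 1·0 = 3.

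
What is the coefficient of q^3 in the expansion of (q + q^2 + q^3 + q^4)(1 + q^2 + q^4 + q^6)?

(q + q^2 + q^3 + q^4) has coefficients 0,1,1,1 for degrees 0…3.
(1 + q^2 + q^4 + q^6) has coefficients 1,0,1,0 for degrees 0…3.
[q^3] = 1·1 + 1·0 + 1·1 = 2.

2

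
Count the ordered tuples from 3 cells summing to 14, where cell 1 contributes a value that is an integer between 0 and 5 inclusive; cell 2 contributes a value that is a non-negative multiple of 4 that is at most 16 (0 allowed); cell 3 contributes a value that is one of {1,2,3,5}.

7

The generating function for the choices is (1 + x + x^2 + x^3 + x^4 + x^5)·(1 + x^4 + x^8 + x^12 + x^16)·(x + x^2 + x^3 + x^5); the count is [x^14].
(1 + x + x^2 + x^3 + x^4 + x^5) has coefficients 1,1,1,1,1,1 for degrees 0…5.
(1 + x^4 + x^8 + x^12 + x^16) has coefficients 1,0,0,0,1,0,0,0,1,0,0,0,1,0,0 for degrees 0…14.
Finally multiplying by (x + x^2 + x^3 + x^5), the product of all factors after the first has coefficients 0,1,1,1,0,2,1,1,0,2,1,1,0,2,1 for degrees 0…14.
[x^14] = 1·1 + 1·2 + 1·0 + 1·1 + 1·1 + 1·2 = 7.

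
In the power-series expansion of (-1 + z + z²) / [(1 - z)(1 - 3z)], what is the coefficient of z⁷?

The denominator gives the recurrence a_n = 4a_(n−1) − 3a_(n−2) for n ≥ 3; the numerator fixes a_0 = -1, a_1 = -3, a_2 = -8.
Iterating: -1, -3, -8, -23, -68, -203, -608, -1823, so a_7 = -1823.

-1823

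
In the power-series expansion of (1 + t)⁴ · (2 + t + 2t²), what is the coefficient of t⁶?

(1 + t)⁴ has coefficients 1,4,6,4,1 for degrees 0…4.
(2 + t + 2t²) has coefficients 2,1,2,0,0,0,0 for degrees 0…6.
[t⁶] = 1·0 + 4·0 + 6·0 + 4·0 + 1·2 = 2.

2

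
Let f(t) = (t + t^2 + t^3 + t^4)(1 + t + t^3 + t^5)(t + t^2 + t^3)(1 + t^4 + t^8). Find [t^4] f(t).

5

(t + t^2 + t^3 + t^4) has coefficients 0,1,1,1,1 for degrees 0…4.
(1 + t + t^3 + t^5) has coefficients 1,1,0,1,0 for degrees 0…4.
Multiplying by (t + t^2 + t^3) gives running coefficients 0,1,2,2,2 for degrees 0…4.
Finally multiplying by (1 + t^4 + t^8), the product of all factors after the first has coefficients 0,1,2,2,2 for degrees 0…4.
[t^4] = 1·2 + 1·2 + 1·1 + 1·0 = 5.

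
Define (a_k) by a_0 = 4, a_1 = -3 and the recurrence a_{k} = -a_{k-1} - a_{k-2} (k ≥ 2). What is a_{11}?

The ordinary generating function has denominator 1 + y + y^2.
Iterating the recurrence: a_0,…,a_{11} = 4, -3, -1, 4, -3, -1, 4, -3, -1, 4, -3, -1.

-1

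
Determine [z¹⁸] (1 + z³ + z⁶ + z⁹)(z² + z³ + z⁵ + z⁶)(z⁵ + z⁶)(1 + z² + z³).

(1 + z³ + z⁶ + z⁹) has coefficients 1,0,0,1,0,0,1,0,0,1 for degrees 0…9.
(z² + z³ + z⁵ + z⁶) has coefficients 0,0,1,1,0,1,1,0,0,0,0,0,0,0,0,0,0,0,0 for degrees 0…18.
Multiplying by (z⁵ + z⁶) gives running coefficients 0,0,0,0,0,0,0,1,2,1,1,2,1,0,0,0,0,0,0 for degrees 0…18.
Finally multiplying by (1 + z² + z³), the product of all factors after the first has coefficients 0,0,0,0,0,0,0,1,2,2,4,5,3,3,3,1,0,0,0 for degrees 0…18.
[z¹⁸] = 1·0 + 1·1 + 1·3 + 1·2 = 6.

6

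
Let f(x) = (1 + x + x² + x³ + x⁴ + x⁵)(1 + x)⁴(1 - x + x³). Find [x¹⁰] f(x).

10

(1 + x + x² + x³ + x⁴ + x⁵) has coefficients 1,1,1,1,1,1 for degrees 0…5.
(1 + x)⁴ has coefficients 1,4,6,4,1,0,0,0,0,0,0 for degrees 0…10.
Finally multiplying by (1 - x + x³), the product of all factors after the first has coefficients 1,3,2,-1,1,5,4,1,0,0,0 for degrees 0…10.
[x¹⁰] = 1·0 + 1·0 + 1·0 + 1·1 + 1·4 + 1·5 = 10.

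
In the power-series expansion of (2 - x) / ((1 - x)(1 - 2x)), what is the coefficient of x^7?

Partial fractions give a closed form: a_n = (-1)·1^n + (3)·2^n.
At n = 7: a_7 = 383.

383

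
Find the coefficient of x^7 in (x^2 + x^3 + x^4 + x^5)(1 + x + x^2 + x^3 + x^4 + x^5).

(x^2 + x^3 + x^4 + x^5) has coefficients 0,0,1,1,1,1 for degrees 0…5.
(1 + x + x^2 + x^3 + x^4 + x^5) has coefficients 1,1,1,1,1,1,0,0 for degrees 0…7.
[x^7] = 1·1 + 1·1 + 1·1 + 1·1 = 4.

4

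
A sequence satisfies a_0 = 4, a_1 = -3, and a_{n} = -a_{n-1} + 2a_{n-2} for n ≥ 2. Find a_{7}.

-297

The ordinary generating function has denominator 1 + q - 2q^2.
Iterating the recurrence: a_0,…,a_{7} = 4, -3, 11, -17, 39, -73, 151, -297.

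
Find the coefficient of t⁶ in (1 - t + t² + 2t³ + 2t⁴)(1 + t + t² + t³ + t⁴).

5

(1 - t + t² + 2t³ + 2t⁴) has coefficients 1,-1,1,2,2 for degrees 0…4.
(1 + t + t² + t³ + t⁴) has coefficients 1,1,1,1,1,0,0 for degrees 0…6.
[t⁶] = 1·0 − 1·0 + 1·1 + 2·1 + 2·1 = 5.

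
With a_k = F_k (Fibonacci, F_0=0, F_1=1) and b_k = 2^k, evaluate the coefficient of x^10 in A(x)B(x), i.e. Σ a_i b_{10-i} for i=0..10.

This is [x^10] in the product of the two ordinary generating functions.
Σ = 0·1024 + 1·512 + 1·256 + 2·128 + 3·64 + 5·32 + 8·16 + 13·8 + 21·4 + 34·2 + 55·1 = 1815.

1815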